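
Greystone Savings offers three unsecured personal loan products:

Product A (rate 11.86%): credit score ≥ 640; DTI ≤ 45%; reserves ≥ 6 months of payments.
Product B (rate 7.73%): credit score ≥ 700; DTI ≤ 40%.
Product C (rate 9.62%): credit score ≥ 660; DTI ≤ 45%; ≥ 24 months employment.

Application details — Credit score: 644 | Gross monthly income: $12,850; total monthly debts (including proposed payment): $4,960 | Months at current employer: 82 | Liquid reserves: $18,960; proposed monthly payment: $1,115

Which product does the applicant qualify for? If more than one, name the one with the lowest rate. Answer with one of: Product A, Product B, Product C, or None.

Product A

DTI = 4,960/12,850 = 38.6%.
Reserves = 18,960/1,115 = 17.0 months.
Product A: score 644 ≥ 640; DTI 38.6% ≤ 45%; reserves 17.0 ≥ 6 mo → qualifies.
Product B: score 644 < 700; DTI 38.6% ≤ 40% → does not qualify.
Product C: score 644 < 660; DTI 38.6% ≤ 45%; employment 82 ≥ 24 mo → does not qualify.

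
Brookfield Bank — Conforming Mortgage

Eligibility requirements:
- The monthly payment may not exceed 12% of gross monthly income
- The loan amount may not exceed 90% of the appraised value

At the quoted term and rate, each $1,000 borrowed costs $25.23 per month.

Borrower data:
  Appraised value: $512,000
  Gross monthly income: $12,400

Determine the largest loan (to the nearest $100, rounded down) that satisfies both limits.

Payment cap: 12% × $12,400 = $1,488/month.
At $25.23 per $1,000, that supports 1,488/25.23 × 1,000 ≈ $58,977 → $58,900.
LTV cap: 90% × $512,000 = $460,800 → $460,800.
Binding constraint: payment-to-income.

$58,900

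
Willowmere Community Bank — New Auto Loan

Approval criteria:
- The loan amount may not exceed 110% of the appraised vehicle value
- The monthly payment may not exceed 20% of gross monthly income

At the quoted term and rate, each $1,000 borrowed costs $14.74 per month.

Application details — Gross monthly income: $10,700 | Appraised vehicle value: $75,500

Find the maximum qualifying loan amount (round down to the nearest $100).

$83,000

Payment cap: 20% × $10,700 = $2,140/month.
At $14.74 per $1,000, that supports 2,140/14.74 × 1,000 ≈ $145,183 → $145,100.
LTV cap: 110% × $75,500 = $83,050 → $83,000.
Binding constraint: loan-to-value.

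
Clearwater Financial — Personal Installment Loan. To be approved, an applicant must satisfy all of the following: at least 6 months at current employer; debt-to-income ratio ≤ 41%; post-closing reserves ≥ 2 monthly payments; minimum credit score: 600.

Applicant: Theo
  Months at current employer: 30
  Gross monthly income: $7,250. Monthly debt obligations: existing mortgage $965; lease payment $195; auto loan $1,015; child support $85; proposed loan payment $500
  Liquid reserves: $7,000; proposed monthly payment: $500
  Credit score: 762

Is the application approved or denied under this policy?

Employment 30 ≥ 6 months
Total monthly debts = (965 + 195 + 1,015 + 85 + 500) = 2,760. Debt-to-income = 2,760/7,250 = 38.1% — meets 41% limit
Liquid reserves cover 7,000/500 = 14.0 months — ≥ 2 required
Credit score 762 ≥ 600 (meets)
All criteria satisfied.

Approved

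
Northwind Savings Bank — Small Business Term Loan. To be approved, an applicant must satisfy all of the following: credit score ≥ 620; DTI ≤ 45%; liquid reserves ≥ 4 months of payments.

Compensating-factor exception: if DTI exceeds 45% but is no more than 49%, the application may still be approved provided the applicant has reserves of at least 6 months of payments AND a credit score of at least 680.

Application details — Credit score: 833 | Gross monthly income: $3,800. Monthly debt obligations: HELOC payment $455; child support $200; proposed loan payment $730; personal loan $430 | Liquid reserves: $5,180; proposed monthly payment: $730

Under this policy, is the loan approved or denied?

Credit score 833 ≥ 620 (meets base)
Total debts = (455 + 200 + 730 + 430) = 1,815. DTI: 1,815 ÷ 3,800 = 47.8%, over the 45% base limit.
Reserves: 5,180 ÷ 730 = 7.1 months (meets 4-month minimum)
47.8% falls in the override range (45%–49%), so the compensating-factor test applies.
Override check — reserves: 7.1 mo (ok); score: 833 (ok).
Both override conditions satisfied; DTI exception granted.

Approved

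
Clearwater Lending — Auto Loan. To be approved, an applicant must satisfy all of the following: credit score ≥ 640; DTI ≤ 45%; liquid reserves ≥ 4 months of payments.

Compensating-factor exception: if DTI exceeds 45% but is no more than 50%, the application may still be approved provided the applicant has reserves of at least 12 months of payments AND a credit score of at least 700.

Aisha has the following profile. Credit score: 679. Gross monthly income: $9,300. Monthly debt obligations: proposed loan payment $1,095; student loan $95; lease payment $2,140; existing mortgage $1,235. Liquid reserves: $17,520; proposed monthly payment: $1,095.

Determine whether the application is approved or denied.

Credit score 679 ≥ 640 (meets base)
Total debts = (1,095 + 95 + 2,140 + 1,235) = 4,565. DTI = 4,565/9,300 = 49.1% > 45% — standard DTI limit exceeded.
Liquid reserves cover 17,520/1,095 = 16.0 months — ≥ 4 required
DTI 49.1% is within the 45%–50% exception band; checking compensating factors.
Reserves 16.0 ≥ 12 months; credit score 679 < 700.
Compensating-factor requirement not fully met.

Denied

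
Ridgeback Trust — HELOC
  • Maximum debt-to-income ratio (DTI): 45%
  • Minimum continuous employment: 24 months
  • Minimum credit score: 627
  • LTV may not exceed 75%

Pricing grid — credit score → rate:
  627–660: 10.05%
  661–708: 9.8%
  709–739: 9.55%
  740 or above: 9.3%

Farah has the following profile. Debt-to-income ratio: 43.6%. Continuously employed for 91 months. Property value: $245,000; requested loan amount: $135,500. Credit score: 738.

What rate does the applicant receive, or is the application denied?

Credit score 738 ≥ 627 (meets minimum)
DTI 43.6% ≤ 45%
Employment 91 ≥ 24 months
LTV: 135,500 ÷ 245,000 = 55.3%, within 75% cap
All requirements met. Score 738 falls in the 709–739 tier → 9.55%.

Approved at 9.55%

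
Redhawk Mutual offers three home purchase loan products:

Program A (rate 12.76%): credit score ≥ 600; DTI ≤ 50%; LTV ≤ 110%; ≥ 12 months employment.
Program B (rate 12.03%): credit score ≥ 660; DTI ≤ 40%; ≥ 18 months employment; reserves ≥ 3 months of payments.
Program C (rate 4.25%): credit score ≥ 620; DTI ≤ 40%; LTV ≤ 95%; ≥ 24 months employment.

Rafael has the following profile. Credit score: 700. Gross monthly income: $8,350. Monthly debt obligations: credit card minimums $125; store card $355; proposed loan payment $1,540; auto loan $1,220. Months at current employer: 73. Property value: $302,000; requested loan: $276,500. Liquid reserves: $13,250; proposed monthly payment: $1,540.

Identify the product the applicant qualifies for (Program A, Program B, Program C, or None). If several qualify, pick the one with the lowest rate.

Program C

Total debts = (125 + 355 + 1,540 + 1,220) = 3,240; DTI = 3,240/8,350 = 38.8%.
LTV = 276,500/302,000 = 91.6%.
Reserves = 13,250/1,540 = 8.6 months.
Program A: score 700 ≥ 600; DTI 38.8% ≤ 50%; LTV 91.6% ≤ 110%; employment 73 ≥ 12 mo → qualifies.
Program B: score 700 ≥ 660; DTI 38.8% ≤ 40%; employment 73 ≥ 18 mo; reserves 8.6 ≥ 3 mo → qualifies.
Program C: score 700 ≥ 620; DTI 38.8% ≤ 40%; LTV 91.6% ≤ 95%; employment 73 ≥ 24 mo → qualifies.
Qualifying: Program A, Program B, Program C. Lowest rate is 4.25% → Program C.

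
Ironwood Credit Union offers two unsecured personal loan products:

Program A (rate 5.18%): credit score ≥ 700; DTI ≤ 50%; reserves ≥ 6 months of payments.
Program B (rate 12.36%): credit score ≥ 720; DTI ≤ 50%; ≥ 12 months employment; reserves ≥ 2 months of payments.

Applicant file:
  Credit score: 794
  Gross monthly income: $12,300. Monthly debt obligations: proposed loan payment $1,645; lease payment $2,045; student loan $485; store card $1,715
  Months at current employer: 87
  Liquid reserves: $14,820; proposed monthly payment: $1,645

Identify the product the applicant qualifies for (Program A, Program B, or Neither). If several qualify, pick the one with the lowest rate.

Total debts = (1,645 + 2,045 + 485 + 1,715) = 5,890; DTI = 5,890/12,300 = 47.9%.
Reserves = 14,820/1,645 = 9.0 months.
Program A: score 794 ≥ 700; DTI 47.9% ≤ 50%; reserves 9.0 ≥ 6 mo → qualifies.
Program B: score 794 ≥ 720; DTI 47.9% ≤ 50%; employment 87 ≥ 12 mo; reserves 9.0 ≥ 2 mo → qualifies.
Qualifying: Program A, Program B. Lowest rate is 5.18% → Program A.

Program A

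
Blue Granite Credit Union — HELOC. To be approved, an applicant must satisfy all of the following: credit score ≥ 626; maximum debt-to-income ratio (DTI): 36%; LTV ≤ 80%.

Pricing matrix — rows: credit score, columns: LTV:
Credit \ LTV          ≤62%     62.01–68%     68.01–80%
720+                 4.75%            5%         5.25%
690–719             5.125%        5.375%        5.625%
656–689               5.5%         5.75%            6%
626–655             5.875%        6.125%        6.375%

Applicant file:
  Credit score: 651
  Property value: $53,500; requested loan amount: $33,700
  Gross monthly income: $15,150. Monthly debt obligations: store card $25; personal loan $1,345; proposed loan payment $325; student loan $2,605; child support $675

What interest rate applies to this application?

6.125%

Credit score 651 ≥ 626; Total monthly debts = (25 + 1,345 + 325 + 2,605 + 675) = 4,975. Debt-to-income = 4,975/15,150 = 32.8% — meets 36% limit
Loan-to-value = 33,700/53,500 = 63% — pass (80% max)
Row: 651 falls in 626–655. Column: 63% falls in 62.01–68%. Rate = 6.125%.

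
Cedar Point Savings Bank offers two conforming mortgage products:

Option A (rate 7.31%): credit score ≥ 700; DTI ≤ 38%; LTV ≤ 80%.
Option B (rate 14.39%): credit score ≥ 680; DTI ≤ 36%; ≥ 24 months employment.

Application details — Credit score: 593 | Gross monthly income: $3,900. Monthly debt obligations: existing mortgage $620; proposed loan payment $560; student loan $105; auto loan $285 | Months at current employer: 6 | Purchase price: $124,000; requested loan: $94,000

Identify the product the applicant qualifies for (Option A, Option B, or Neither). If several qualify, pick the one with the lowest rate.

Total debts = (620 + 560 + 105 + 285) = 1,570; DTI = 1,570/3,900 = 40.3%.
LTV = 94,000/124,000 = 75.8%.
Option A: score 593 < 700; DTI 40.3% > 38%; LTV 75.8% ≤ 80% → does not qualify.
Option B: score 593 < 680; DTI 40.3% > 36%; employment 6 < 24 mo → does not qualify.

Neither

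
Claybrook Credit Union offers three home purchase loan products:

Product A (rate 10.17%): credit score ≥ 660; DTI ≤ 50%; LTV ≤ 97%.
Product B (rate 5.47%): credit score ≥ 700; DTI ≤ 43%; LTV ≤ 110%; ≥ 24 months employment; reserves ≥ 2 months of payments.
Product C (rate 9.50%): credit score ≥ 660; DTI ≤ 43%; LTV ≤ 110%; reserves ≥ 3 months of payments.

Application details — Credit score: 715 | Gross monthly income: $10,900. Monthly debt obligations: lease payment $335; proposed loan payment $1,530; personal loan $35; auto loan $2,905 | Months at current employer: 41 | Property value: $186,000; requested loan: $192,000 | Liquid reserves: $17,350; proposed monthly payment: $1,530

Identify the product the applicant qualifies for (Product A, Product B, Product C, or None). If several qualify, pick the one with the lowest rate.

Total debts = (335 + 1,530 + 35 + 2,905) = 4,805; DTI = 4,805/10,900 = 44.1%.
LTV = 192,000/186,000 = 103.2%.
Reserves = 17,350/1,530 = 11.3 months.
Product A: score 715 ≥ 660; DTI 44.1% ≤ 50%; LTV 103.2% > 97% → does not qualify.
Product B: score 715 ≥ 700; DTI 44.1% > 43%; LTV 103.2% ≤ 110%; employment 41 ≥ 24 mo; reserves 11.3 ≥ 2 mo → does not qualify.
Product C: score 715 ≥ 660; DTI 44.1% > 43%; LTV 103.2% ≤ 110%; reserves 11.3 ≥ 3 mo → does not qualify.

None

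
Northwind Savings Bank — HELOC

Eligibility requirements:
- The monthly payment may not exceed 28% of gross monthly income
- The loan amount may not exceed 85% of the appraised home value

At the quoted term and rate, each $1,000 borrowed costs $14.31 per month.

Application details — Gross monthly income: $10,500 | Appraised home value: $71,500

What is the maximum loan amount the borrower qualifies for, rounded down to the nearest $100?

Payment cap: 28% × $10,500 = $2,940/month.
At $14.31 per $1,000, that supports 2,940/14.31 × 1,000 ≈ $205,450 → $205,400.
LTV cap: 85% × $71,500 = $60,775 → $60,700.
Binding constraint: loan-to-value.

$60,700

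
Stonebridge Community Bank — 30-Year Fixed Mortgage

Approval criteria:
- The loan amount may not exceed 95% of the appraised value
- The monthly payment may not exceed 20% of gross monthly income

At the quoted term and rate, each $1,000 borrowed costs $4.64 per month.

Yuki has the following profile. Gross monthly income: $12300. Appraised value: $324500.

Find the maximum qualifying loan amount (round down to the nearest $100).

$308,200

Payment cap: 20% × $12,300 = $2,460/month.
At $4.64 per $1,000, that supports 2,460/4.64 × 1,000 ≈ $530,172 → $530,100.
LTV cap: 95% × $324,500 = $308,275 → $308,200.
Binding constraint: loan-to-value.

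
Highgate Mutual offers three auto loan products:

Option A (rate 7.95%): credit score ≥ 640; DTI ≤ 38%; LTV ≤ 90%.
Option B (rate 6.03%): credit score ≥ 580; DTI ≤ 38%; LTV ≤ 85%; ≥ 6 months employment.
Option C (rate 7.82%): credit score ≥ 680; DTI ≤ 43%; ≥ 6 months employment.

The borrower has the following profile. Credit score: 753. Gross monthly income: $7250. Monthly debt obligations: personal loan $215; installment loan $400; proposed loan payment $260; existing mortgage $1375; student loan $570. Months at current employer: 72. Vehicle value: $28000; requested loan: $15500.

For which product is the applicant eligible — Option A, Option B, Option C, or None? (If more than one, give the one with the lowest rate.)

Option C

Total debts = (215 + 400 + 260 + 1,375 + 570) = 2,820; DTI = 2,820/7,250 = 38.9%.
LTV = 15,500/28,000 = 55.4%.
Option A: score 753 ≥ 640; DTI 38.9% > 38%; LTV 55.4% ≤ 90% → does not qualify.
Option B: score 753 ≥ 580; DTI 38.9% > 38%; LTV 55.4% ≤ 85%; employment 72 ≥ 6 mo → does not qualify.
Option C: score 753 ≥ 680; DTI 38.9% ≤ 43%; employment 72 ≥ 6 mo → qualifies.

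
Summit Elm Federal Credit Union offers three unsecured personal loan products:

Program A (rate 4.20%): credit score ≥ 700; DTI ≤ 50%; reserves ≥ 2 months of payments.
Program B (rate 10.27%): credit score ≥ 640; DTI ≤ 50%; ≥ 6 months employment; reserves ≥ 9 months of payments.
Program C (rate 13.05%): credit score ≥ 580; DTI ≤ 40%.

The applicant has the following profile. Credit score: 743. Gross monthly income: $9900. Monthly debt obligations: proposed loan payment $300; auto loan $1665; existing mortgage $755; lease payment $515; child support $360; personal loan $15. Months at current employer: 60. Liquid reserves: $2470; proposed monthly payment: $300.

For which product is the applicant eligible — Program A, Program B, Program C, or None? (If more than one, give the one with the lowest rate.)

Total debts = (300 + 1,665 + 755 + 515 + 360 + 15) = 3,610; DTI = 3,610/9,900 = 36.5%.
Reserves = 2,470/300 = 8.2 months.
Program A: score 743 ≥ 700; DTI 36.5% ≤ 50%; reserves 8.2 ≥ 2 mo → qualifies.
Program B: score 743 ≥ 640; DTI 36.5% ≤ 50%; employment 60 ≥ 6 mo; reserves 8.2 < 9 mo → does not qualify.
Program C: score 743 ≥ 580; DTI 36.5% ≤ 40% → qualifies.
Qualifying: Program A, Program C. Lowest rate is 4.20% → Program A.

Program A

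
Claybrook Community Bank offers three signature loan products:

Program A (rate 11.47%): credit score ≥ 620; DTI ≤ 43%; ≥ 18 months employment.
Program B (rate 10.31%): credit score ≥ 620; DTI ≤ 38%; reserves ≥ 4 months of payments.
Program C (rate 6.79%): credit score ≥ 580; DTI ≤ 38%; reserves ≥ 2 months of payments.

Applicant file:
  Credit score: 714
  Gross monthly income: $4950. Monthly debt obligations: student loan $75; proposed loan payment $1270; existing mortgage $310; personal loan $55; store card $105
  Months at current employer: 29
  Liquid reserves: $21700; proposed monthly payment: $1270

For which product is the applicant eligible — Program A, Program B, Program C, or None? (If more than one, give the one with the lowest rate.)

Program C

Total debts = (75 + 1,270 + 310 + 55 + 105) = 1,815; DTI = 1,815/4,950 = 36.7%.
Reserves = 21,700/1,270 = 17.1 months.
Program A: score 714 ≥ 620; DTI 36.7% ≤ 43%; employment 29 ≥ 18 mo → qualifies.
Program B: score 714 ≥ 620; DTI 36.7% ≤ 38%; reserves 17.1 ≥ 4 mo → qualifies.
Program C: score 714 ≥ 580; DTI 36.7% ≤ 38%; reserves 17.1 ≥ 2 mo → qualifies.
Qualifying: Program A, Program B, Program C. Lowest rate is 6.79% → Program C.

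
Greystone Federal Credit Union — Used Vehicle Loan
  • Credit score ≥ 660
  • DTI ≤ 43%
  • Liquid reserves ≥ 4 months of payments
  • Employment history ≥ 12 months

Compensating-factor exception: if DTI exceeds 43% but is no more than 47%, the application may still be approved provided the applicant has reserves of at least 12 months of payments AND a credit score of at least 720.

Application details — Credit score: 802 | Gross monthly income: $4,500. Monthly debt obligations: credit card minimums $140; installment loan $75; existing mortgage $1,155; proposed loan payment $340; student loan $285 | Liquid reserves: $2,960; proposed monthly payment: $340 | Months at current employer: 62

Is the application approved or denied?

Credit score 802 ≥ 660 (meets base)
Total debts = (140 + 75 + 1,155 + 340 + 285) = 1,995. DTI = 1,995/4,500 = 44.3% > 43% — standard DTI limit exceeded.
Liquid reserves cover 2,960/340 = 8.7 months — ≥ 4 required
Employment 62 ≥ 12 months
DTI 44.3% is within the 43%–47% exception band; checking compensating factors.
Override check — reserves: 8.7 mo (short of 12); score: 802 (ok).
Override conditions not both satisfied; exception does not apply.

Denied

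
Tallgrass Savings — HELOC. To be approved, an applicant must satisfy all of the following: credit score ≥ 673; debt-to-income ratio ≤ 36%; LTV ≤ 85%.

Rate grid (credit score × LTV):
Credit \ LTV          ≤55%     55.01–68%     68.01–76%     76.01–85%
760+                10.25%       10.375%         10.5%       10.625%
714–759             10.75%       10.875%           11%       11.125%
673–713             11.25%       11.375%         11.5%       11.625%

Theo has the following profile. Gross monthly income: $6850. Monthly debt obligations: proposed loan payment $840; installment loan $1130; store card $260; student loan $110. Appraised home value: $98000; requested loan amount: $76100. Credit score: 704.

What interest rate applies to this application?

Credit score 704 ≥ 673; Total monthly debts = (840 + 1,130 + 260 + 110) = 2,340. DTI: 2,340 ÷ 6,850 = 34.2%, within the 36% cap
Loan-to-value = 76,100/98,000 = 77.7% — pass (85% max)
Score 704 is in the 673–713 band; LTV 77.7% is in the 76.01–85% band → 11.625%.

11.625%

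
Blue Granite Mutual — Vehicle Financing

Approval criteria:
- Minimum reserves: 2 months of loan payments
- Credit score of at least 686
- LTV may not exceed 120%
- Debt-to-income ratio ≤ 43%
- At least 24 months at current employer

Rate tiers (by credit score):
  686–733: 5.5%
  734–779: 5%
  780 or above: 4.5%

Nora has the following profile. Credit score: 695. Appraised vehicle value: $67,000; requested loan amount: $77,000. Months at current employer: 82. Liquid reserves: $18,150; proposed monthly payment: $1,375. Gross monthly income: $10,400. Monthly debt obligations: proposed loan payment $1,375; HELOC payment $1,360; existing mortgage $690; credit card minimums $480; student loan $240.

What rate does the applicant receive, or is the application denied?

Approved at 5.5%

Credit score 695 ≥ 686 (meets minimum)
Employment 82 ≥ 24 months
Liquid reserves cover 18,150/1,375 = 13.2 months — ≥ 2 required
Total monthly debts = (1,375 + 1,360 + 690 + 480 + 240) = 4,145. Debt-to-income = 4,145/10,400 = 39.9% — meets 43% limit
Loan-to-value = 77,000/67,000 = 114.9% — pass (120% max)
All requirements met. Score 695 falls in the 686–733 tier → 5.5%.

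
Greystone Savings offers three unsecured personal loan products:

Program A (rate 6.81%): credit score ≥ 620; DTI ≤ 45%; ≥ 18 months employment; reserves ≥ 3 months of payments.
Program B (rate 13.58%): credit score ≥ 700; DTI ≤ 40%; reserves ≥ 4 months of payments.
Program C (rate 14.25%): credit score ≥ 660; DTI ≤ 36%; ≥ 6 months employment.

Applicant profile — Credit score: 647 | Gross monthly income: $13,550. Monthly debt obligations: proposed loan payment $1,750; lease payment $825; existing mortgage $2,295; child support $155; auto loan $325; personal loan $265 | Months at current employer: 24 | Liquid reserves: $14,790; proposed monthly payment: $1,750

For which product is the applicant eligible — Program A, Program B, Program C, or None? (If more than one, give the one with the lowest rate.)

Program A

Total debts = (1,750 + 825 + 2,295 + 155 + 325 + 265) = 5,615; DTI = 5,615/13,550 = 41.4%.
Reserves = 14,790/1,750 = 8.5 months.
Program A: score 647 ≥ 620; DTI 41.4% ≤ 45%; employment 24 ≥ 18 mo; reserves 8.5 ≥ 3 mo → qualifies.
Program B: score 647 < 700; DTI 41.4% > 40%; reserves 8.5 ≥ 4 mo → does not qualify.
Program C: score 647 < 660; DTI 41.4% > 36%; employment 24 ≥ 6 mo → does not qualify.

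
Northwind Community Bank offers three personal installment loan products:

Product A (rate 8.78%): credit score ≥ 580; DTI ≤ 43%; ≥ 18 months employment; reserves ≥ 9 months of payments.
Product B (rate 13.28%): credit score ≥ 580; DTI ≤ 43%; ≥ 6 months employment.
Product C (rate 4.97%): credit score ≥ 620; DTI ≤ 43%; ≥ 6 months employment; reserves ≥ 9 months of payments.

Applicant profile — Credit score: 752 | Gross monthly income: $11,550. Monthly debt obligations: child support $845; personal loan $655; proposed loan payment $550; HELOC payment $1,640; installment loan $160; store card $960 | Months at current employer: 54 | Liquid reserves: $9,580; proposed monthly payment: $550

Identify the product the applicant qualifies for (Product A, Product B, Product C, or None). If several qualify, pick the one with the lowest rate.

Product C

Total debts = (845 + 655 + 550 + 1,640 + 160 + 960) = 4,810; DTI = 4,810/11,550 = 41.6%.
Reserves = 9,580/550 = 17.4 months.
Product A: score 752 ≥ 580; DTI 41.6% ≤ 43%; employment 54 ≥ 18 mo; reserves 17.4 ≥ 9 mo → qualifies.
Product B: score 752 ≥ 580; DTI 41.6% ≤ 43%; employment 54 ≥ 6 mo → qualifies.
Product C: score 752 ≥ 620; DTI 41.6% ≤ 43%; employment 54 ≥ 6 mo; reserves 17.4 ≥ 9 mo → qualifies.
Qualifying: Product A, Product B, Product C. Lowest rate is 4.97% → Product C.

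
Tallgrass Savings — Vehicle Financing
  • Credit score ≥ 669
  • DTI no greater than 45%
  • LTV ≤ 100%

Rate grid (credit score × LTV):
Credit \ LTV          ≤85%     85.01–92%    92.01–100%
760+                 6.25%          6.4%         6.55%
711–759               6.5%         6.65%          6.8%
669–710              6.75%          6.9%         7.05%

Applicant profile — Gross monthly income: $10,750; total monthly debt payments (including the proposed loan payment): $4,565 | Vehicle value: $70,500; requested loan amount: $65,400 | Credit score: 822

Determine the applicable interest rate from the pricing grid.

6.55%

Credit score 822 ≥ 669; Debt-to-income = 4,565/10,750 = 42.5% — meets 45% limit
Loan-to-value = 65,400/70,500 = 92.8% — pass (100% max)
Row: 822 falls in 760+. Column: 92.8% falls in 92.01–100%. Rate = 6.55%.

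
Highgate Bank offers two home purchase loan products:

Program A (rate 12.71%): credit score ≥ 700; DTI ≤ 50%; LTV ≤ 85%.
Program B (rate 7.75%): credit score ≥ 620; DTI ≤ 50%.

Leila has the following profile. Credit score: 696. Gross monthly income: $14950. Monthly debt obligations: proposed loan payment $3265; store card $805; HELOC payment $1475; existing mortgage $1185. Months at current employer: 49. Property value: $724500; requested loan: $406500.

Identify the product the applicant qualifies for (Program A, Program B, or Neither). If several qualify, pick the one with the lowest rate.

Total debts = (3,265 + 805 + 1,475 + 1,185) = 6,730; DTI = 6,730/14,950 = 45%.
LTV = 406,500/724,500 = 56.1%.
Program A: score 696 < 700; DTI 45% ≤ 50%; LTV 56.1% ≤ 85% → does not qualify.
Program B: score 696 ≥ 620; DTI 45% ≤ 50% → qualifies.

Program B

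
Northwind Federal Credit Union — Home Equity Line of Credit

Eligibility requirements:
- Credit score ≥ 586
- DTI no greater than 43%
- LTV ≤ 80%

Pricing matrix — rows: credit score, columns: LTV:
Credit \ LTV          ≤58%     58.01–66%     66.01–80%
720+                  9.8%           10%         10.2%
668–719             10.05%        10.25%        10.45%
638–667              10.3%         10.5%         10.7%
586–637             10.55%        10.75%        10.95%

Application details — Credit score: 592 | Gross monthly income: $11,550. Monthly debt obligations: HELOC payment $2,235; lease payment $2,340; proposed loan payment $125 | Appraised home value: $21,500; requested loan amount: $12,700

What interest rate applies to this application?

Credit score 592 ≥ 586; Total monthly debts = (2,235 + 2,340 + 125) = 4,700. Debt-to-income = 4,700/11,550 = 40.7% — meets 43% limit
Loan-to-value = 12,700/21,500 = 59.1% — pass (80% max)
Row: 592 falls in 586–637. Column: 59.1% falls in 58.01–66%. Rate = 10.75%.

10.75%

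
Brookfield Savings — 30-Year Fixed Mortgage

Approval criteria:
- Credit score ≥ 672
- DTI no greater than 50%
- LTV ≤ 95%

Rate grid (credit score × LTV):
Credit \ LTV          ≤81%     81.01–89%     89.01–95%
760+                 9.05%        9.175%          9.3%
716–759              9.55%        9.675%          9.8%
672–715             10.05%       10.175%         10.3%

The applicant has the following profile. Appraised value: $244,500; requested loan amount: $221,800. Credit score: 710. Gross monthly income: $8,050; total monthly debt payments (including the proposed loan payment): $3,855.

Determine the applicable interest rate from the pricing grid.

10.3%

Credit score 710 ≥ 672; Debt-to-income = 3,855/8,050 = 47.9% — meets 50% limit
LTV: 221,800 ÷ 244,500 = 90.7%, within 95% cap
Row: 710 falls in 672–715. Column: 90.7% falls in 89.01–95%. Rate = 10.3%.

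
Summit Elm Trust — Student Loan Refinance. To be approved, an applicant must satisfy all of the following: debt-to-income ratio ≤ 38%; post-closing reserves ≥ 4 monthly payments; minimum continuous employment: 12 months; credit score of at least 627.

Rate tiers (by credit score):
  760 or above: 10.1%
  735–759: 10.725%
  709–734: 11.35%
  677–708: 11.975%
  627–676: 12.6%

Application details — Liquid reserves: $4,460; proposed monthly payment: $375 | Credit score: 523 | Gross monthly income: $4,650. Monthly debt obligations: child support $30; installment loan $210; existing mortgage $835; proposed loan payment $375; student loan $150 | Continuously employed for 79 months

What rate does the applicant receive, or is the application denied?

Credit score 523 < 627 (below minimum)
Liquid reserves cover 4,460/375 = 11.9 months — ≥ 4 required
Employment 79 ≥ 12 months
Total monthly debts = (30 + 210 + 835 + 375 + 150) = 1,600. DTI: 1,600 ÷ 4,650 = 34.4%, within the 38% cap
Not all requirements met → denied.

Denied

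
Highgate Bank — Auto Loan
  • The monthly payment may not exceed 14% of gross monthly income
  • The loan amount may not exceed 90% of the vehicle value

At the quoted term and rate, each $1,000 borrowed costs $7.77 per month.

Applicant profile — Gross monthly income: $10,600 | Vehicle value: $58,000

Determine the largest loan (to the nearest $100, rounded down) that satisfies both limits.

Payment cap: 14% × $10,600 = $1,484/month.
At $7.77 per $1,000, that supports 1,484/7.77 × 1,000 ≈ $190,990 → $190,900.
LTV cap: 90% × $58,000 = $52,200 → $52,200.
Binding constraint: loan-to-value.

$52,200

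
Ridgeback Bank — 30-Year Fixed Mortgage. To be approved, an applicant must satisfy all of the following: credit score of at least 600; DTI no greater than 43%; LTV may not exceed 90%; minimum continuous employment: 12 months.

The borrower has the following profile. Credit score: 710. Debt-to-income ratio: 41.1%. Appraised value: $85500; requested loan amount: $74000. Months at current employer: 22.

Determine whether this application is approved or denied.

Approved

Credit score 710 ≥ 600 (meets)
Debt-to-income 41.1% vs 43% cap — pass
LTV = 74,000/85,500 = 86.5% ≤ 90%
Employment 22 ≥ 12 months
All criteria satisfied.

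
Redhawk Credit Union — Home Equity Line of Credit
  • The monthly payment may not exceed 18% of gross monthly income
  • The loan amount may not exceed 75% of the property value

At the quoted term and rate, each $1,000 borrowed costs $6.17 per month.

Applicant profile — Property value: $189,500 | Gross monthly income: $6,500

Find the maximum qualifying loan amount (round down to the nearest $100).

Payment cap: 18% × $6,500 = $1,170/month.
At $6.17 per $1,000, that supports 1,170/6.17 × 1,000 ≈ $189,627 → $189,600.
LTV cap: 75% × $189,500 = $142,125 → $142,100.
Binding constraint: loan-to-value.

$142,100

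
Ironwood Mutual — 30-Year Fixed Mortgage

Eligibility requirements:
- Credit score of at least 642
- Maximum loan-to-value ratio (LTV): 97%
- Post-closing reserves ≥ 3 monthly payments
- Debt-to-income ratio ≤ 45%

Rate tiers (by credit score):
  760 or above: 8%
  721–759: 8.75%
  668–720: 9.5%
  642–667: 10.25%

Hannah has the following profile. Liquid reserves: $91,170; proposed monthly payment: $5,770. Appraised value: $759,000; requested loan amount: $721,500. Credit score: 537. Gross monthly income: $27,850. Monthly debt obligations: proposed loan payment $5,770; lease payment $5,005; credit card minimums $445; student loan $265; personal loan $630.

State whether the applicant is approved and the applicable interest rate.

Denied

Credit score 537 < 642 (below minimum)
Total monthly debts = (5,770 + 5,005 + 445 + 265 + 630) = 12,115. DTI = 12,115/27,850 = 43.5% ≤ 45%
Reserves = 91,170/5,770 = 15.8 months ≥ 3
LTV = 721,500/759,000 = 95.1% ≤ 97%
Not all requirements met → denied.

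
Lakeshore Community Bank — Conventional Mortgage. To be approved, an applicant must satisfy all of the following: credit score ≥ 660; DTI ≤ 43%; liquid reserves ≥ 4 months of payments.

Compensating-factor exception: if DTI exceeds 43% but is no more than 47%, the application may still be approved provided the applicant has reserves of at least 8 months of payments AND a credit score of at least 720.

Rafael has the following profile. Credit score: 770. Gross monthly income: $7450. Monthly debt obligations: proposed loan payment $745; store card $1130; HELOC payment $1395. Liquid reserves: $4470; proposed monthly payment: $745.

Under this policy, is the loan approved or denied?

Credit score 770 ≥ 660 (meets base)
Total debts = (745 + 1,130 + 1,395) = 3,270. DTI: 3,270 ÷ 7,450 = 43.9%, over the 43% base limit.
Reserves: 4,470 ÷ 745 = 6.0 months (meets 4-month minimum)
DTI 43.9% is within the 43%–47% exception band; checking compensating factors.
Override check — reserves: 6.0 mo (short of 8); score: 770 (ok).
Override conditions not both satisfied; exception does not apply.

Denied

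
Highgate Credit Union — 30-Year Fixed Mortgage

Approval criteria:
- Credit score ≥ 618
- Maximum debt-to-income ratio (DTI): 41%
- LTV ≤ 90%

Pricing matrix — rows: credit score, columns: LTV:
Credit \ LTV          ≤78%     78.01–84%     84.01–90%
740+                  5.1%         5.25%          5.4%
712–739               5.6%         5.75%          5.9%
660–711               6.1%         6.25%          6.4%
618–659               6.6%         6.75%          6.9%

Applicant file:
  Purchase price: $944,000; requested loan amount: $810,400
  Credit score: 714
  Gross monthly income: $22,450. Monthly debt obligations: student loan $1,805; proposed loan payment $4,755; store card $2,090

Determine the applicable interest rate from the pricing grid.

5.9%

Credit score 714 ≥ 618; Total monthly debts = (1,805 + 4,755 + 2,090) = 8,650. DTI = 8,650/22,450 = 38.5% ≤ 41%
LTV = 810,400/944,000 = 85.8% ≤ 90%
Credit 714 → row 712–739; LTV 85.8% → column 84.01–90%. Grid cell → 5.9%.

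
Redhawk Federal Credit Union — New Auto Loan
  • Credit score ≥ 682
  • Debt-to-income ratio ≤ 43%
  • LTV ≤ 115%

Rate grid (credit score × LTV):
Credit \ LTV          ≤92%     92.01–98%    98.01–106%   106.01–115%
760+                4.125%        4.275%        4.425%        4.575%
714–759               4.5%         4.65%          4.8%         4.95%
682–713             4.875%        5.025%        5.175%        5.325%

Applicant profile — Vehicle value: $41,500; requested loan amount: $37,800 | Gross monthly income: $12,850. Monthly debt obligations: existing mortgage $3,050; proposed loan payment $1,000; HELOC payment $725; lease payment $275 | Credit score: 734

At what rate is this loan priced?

Credit score 734 ≥ 682; Total monthly debts = (3,050 + 1,000 + 725 + 275) = 5,050. Debt-to-income = 5,050/12,850 = 39.3% — meets 43% limit
LTV = 37,800/41,500 = 91.1% ≤ 115%
Row: 734 falls in 714–759. Column: 91.1% falls in ≤92%. Rate = 4.5%.

4.5%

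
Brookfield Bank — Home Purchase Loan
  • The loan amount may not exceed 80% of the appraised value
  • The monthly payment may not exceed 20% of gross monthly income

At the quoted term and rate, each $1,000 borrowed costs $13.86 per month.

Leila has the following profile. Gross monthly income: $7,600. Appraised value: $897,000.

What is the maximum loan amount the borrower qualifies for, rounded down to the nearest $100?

$109,600

Payment cap: 20% × $7,600 = $1,520/month.
At $13.86 per $1,000, that supports 1,520/13.86 × 1,000 ≈ $109,668 → $109,600.
LTV cap: 80% × $897,000 = $717,600 → $717,600.
Binding constraint: payment-to-income.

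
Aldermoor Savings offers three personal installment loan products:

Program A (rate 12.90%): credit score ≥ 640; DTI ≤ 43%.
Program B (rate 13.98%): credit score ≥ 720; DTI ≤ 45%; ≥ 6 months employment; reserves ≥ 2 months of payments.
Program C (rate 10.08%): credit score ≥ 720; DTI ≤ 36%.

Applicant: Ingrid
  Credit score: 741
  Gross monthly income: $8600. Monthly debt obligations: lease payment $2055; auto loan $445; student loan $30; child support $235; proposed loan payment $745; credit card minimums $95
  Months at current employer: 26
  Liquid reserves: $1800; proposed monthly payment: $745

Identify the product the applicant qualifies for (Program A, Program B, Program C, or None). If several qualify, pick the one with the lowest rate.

Total debts = (2,055 + 445 + 30 + 235 + 745 + 95) = 3,605; DTI = 3,605/8,600 = 41.9%.
Reserves = 1,800/745 = 2.4 months.
Program A: score 741 ≥ 640; DTI 41.9% ≤ 43% → qualifies.
Program B: score 741 ≥ 720; DTI 41.9% ≤ 45%; employment 26 ≥ 6 mo; reserves 2.4 ≥ 2 mo → qualifies.
Program C: score 741 ≥ 720; DTI 41.9% > 36% → does not qualify.
Qualifying: Program A, Program B. Lowest rate is 12.90% → Program A.

Program A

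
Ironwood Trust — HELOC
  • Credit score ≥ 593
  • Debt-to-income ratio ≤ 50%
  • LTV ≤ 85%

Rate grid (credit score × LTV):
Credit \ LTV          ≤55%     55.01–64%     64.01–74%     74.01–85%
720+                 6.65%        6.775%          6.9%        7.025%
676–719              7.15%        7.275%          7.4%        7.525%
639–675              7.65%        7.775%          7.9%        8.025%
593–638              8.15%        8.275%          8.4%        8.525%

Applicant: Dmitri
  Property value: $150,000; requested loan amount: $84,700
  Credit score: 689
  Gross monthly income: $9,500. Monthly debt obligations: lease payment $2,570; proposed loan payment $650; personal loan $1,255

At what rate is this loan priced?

Credit score 689 ≥ 593; Total monthly debts = (2,570 + 650 + 1,255) = 4,475. DTI = 4,475/9,500 = 47.1% ≤ 50%
Loan-to-value = 84,700/150,000 = 56.5% — pass (85% max)
Score 689 is in the 676–719 band; LTV 56.5% is in the 55.01–64% band → 7.275%.

7.275%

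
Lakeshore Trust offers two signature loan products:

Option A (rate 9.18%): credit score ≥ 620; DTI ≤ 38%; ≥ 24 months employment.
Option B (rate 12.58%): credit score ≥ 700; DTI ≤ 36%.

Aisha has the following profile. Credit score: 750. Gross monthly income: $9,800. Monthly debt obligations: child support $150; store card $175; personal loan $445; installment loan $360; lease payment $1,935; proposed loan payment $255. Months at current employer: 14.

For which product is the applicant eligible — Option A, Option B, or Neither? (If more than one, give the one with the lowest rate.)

Total debts = (150 + 175 + 445 + 360 + 1,935 + 255) = 3,320; DTI = 3,320/9,800 = 33.9%.
Option A: score 750 ≥ 620; DTI 33.9% ≤ 38%; employment 14 < 24 mo → does not qualify.
Option B: score 750 ≥ 700; DTI 33.9% ≤ 36% → qualifies.

Option B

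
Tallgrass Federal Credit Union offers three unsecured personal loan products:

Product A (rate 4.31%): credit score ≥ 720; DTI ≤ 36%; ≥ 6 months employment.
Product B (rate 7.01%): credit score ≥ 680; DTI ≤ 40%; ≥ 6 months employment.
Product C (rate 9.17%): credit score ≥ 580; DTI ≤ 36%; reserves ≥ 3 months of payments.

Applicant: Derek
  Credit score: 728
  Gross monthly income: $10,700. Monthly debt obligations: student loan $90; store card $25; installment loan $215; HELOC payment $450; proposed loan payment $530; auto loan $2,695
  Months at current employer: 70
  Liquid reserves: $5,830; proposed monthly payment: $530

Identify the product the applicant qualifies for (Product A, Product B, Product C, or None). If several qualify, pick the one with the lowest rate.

Total debts = (90 + 25 + 215 + 450 + 530 + 2,695) = 4,005; DTI = 4,005/10,700 = 37.4%.
Reserves = 5,830/530 = 11.0 months.
Product A: score 728 ≥ 720; DTI 37.4% > 36%; employment 70 ≥ 6 mo → does not qualify.
Product B: score 728 ≥ 680; DTI 37.4% ≤ 40%; employment 70 ≥ 6 mo → qualifies.
Product C: score 728 ≥ 580; DTI 37.4% > 36%; reserves 11.0 ≥ 3 mo → does not qualify.

Product B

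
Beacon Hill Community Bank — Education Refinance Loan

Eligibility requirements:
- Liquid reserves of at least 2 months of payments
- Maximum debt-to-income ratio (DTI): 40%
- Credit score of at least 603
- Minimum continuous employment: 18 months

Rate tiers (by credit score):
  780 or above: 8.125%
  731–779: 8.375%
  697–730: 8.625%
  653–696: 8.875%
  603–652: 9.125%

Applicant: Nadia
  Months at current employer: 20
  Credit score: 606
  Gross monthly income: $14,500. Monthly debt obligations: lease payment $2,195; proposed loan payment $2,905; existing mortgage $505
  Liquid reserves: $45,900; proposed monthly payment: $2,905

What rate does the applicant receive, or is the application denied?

Approved at 9.125%

Credit score 606 ≥ 603 (meets minimum)
Reserves = 45,900/2,905 = 15.8 months ≥ 2
Total monthly debts = (2,195 + 2,905 + 505) = 5,605. DTI = 5,605/14,500 = 38.7% ≤ 40%
Employment 20 ≥ 18 months
All requirements met. Score 606 falls in the 603–652 tier → 9.125%.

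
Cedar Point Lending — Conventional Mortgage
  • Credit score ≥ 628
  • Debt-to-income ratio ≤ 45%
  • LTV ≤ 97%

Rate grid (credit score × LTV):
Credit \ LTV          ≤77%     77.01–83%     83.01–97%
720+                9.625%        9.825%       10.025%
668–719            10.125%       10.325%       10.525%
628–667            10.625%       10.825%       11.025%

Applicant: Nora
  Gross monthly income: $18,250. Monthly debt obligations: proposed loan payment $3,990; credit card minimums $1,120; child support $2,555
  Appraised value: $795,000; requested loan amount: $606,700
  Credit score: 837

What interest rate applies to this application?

9.625%

Credit score 837 ≥ 628; Total monthly debts = (3,990 + 1,120 + 2,555) = 7,665. DTI = 7,665/18,250 = 42% ≤ 45%
LTV: 606,700 ÷ 795,000 = 76.3%, within 97% cap
Score 837 is in the 720+ band; LTV 76.3% is in the ≤77% band → 9.625%.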